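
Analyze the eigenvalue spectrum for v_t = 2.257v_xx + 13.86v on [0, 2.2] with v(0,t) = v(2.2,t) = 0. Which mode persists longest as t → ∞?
Eigenvalues: λₙ = 2.257n²π²/2.2² - 13.86.
First three modes:
  n=1: λ₁ = 2.257π²/2.2² - 13.86 ≈ -9.258
  n=2: λ₂ = 9.028π²/2.2² - 13.86 ≈ 4.55
  n=3: λ₃ = 20.313π²/2.2² - 13.86 ≈ 27.562
Since 2.257π²/2.2² ≈ 4.602 < 13.86, λ₁ < 0.
The n=1 mode grows fastest (−λₙ is largest for n=1) → dominates.
Asymptotic: v ~ c₁ sin(πx/2.2) e^{9.258t} (exponential growth at rate −λ₁ ≈ 9.258).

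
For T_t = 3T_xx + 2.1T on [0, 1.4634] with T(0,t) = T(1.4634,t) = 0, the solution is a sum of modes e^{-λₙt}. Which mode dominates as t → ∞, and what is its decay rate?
Eigenvalues: λₙ = 3n²π²/1.4634² - 2.1.
First three modes:
  n=1: λ₁ = 3π²/1.4634² - 2.1 ≈ 11.726
  n=2: λ₂ = 12π²/1.4634² - 2.1 ≈ 53.204
  n=3: λ₃ = 27π²/1.4634² - 2.1 ≈ 122.334
Since 3π²/1.4634² ≈ 13.826 > 2.1, all λₙ > 0.
The n=1 mode decays slowest → dominates as t → ∞.
Asymptotic: T ~ c₁ sin(πx/1.4634) e^{-λ₁t} with decay rate λ₁ ≈ 11.726.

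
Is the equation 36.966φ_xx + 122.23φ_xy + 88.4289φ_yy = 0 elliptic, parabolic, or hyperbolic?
Computing B² - 4AC with A = 36.966, B = 122.23, C = 88.4289: discriminant = 1864.7220304 (positive). Answer: hyperbolic.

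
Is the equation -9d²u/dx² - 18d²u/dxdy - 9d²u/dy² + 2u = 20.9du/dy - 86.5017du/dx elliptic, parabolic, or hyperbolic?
Rewriting in standard form: -9d²u/dx² - 18d²u/dxdy - 9d²u/dy² + 86.5017du/dx - 20.9du/dy + 2u = 0. Computing B² - 4AC with A = -9, B = -18, C = -9: discriminant = 0 (zero). Answer: parabolic.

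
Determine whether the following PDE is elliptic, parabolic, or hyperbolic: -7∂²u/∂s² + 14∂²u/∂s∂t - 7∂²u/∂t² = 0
Coefficients: A = -7, B = 14, C = -7. B² - 4AC = 0, which is zero, so the equation is parabolic.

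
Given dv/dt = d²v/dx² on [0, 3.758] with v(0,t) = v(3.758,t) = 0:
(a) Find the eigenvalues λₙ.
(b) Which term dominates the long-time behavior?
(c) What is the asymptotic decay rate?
Eigenvalues: λₙ = n²π²/3.758².
First three modes:
  n=1: λ₁ = π²/3.758² ≈ 0.699
  n=2: λ₂ = 4π²/3.758² ≈ 2.795 (4× faster decay)
  n=3: λ₃ = 9π²/3.758² ≈ 6.29 (9× faster decay)
As t → ∞, higher modes decay exponentially faster. The n=1 mode dominates: v ~ c₁ sin(πx/3.758) e^{-λ₁t}.
Decay rate: λ₁ = π²/3.758² ≈ 0.699.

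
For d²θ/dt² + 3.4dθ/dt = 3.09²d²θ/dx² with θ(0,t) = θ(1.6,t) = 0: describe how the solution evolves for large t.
θ → 0. Damping (γ=3.4) dissipates energy; oscillations decay exponentially.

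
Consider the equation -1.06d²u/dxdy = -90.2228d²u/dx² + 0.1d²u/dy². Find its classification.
Rewriting in standard form: 90.2228d²u/dx² - 1.06d²u/dxdy - 0.1d²u/dy² = 0. Hyperbolic. (A = 90.2228, B = -1.06, C = -0.1 gives B² - 4AC = 37.21272.)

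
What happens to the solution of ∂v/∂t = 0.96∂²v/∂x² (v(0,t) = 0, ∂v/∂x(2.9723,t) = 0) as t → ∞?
v → 0. Heat escapes through the Dirichlet boundary.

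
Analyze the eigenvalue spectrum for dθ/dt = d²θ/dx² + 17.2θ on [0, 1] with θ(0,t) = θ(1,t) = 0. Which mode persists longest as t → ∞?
Eigenvalues: λₙ = n²π²/1² - 17.2.
First three modes:
  n=1: λ₁ = π² - 17.2 ≈ -7.33
  n=2: λ₂ = 4π² - 17.2 ≈ 22.278
  n=3: λ₃ = 9π² - 17.2 ≈ 71.626
Since π² ≈ 9.87 < 17.2, λ₁ < 0.
The n=1 mode grows fastest (−λₙ is largest for n=1) → dominates.
Asymptotic: θ ~ c₁ sin(πx/1) e^{7.33t} (exponential growth at rate −λ₁ ≈ 7.33).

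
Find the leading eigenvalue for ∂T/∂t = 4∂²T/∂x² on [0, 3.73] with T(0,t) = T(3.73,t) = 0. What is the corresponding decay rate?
Eigenvalues: λₙ = 4n²π²/3.73².
First three modes:
  n=1: λ₁ = 4π²/3.73² ≈ 2.838
  n=2: λ₂ = 16π²/3.73² ≈ 11.35 (4× faster decay)
  n=3: λ₃ = 36π²/3.73² ≈ 25.538 (9× faster decay)
As t → ∞, higher modes decay exponentially faster. The n=1 mode dominates: T ~ c₁ sin(πx/3.73) e^{-λ₁t}.
Decay rate: λ₁ = 4π²/3.73² ≈ 2.838.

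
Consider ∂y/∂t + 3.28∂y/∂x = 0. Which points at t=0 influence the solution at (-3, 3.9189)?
A single point: x = -15.853992. The characteristic through (-3, 3.9189) is x - 3.28t = const, so x = -3 - 3.28·3.9189 = -15.853992.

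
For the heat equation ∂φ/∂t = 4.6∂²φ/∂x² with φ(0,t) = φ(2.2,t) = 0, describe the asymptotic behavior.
φ → 0. Heat diffuses out through both boundaries.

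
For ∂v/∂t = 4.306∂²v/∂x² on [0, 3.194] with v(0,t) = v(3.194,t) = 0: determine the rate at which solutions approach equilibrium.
Eigenvalues: λₙ = 4.306n²π²/3.194².
First three modes:
  n=1: λ₁ = 4.306π²/3.194² ≈ 4.166
  n=2: λ₂ = 17.224π²/3.194² ≈ 16.663 (4× faster decay)
  n=3: λ₃ = 38.754π²/3.194² ≈ 37.493 (9× faster decay)
As t → ∞, higher modes decay exponentially faster. The n=1 mode dominates: v ~ c₁ sin(πx/3.194) e^{-λ₁t}.
Decay rate: λ₁ = 4.306π²/3.194² ≈ 4.166.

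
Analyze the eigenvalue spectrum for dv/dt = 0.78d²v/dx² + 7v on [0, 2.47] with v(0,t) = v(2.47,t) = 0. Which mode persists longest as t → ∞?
Eigenvalues: λₙ = 0.78n²π²/2.47² - 7.
First three modes:
  n=1: λ₁ = 0.78π²/2.47² - 7 ≈ -5.738
  n=2: λ₂ = 3.12π²/2.47² - 7 ≈ -1.953
  n=3: λ₃ = 7.02π²/2.47² - 7 ≈ 4.356
Since 0.78π²/2.47² ≈ 1.262 < 7, λ₁ < 0.
The n=1 mode grows fastest (−λₙ is largest for n=1) → dominates.
Asymptotic: v ~ c₁ sin(πx/2.47) e^{5.738t} (exponential growth at rate −λ₁ ≈ 5.738).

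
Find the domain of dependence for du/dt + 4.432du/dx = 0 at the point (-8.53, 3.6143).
A single point: x = -24.5485776. The characteristic through (-8.53, 3.6143) is x - 4.432t = const, so x = -8.53 - 4.432·3.6143 = -24.5485776.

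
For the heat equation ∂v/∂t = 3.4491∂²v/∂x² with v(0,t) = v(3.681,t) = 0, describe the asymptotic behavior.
v → 0. Heat diffuses out through both boundaries.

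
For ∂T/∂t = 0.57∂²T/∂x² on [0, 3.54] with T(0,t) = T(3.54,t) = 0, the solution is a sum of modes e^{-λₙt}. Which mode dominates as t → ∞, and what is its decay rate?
Eigenvalues: λₙ = 0.57n²π²/3.54².
First three modes:
  n=1: λ₁ = 0.57π²/3.54² ≈ 0.449
  n=2: λ₂ = 2.28π²/3.54² ≈ 1.796 (4× faster decay)
  n=3: λ₃ = 5.13π²/3.54² ≈ 4.04 (9× faster decay)
As t → ∞, higher modes decay exponentially faster. The n=1 mode dominates: T ~ c₁ sin(πx/3.54) e^{-λ₁t}.
Decay rate: λ₁ = 0.57π²/3.54² ≈ 0.449.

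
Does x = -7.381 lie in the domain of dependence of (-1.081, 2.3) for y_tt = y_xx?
No. The domain of dependence is [-3.381, 1.219], and -7.381 is outside this interval.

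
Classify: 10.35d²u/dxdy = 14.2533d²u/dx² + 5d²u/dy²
Rewriting in standard form: -14.2533d²u/dx² + 10.35d²u/dxdy - 5d²u/dy² = 0. Elliptic (discriminant = -177.9435).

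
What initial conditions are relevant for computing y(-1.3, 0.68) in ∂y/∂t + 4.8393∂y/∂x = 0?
A single point: x = -4.590724. The characteristic through (-1.3, 0.68) is x - 4.8393t = const, so x = -1.3 - 4.8393·0.68 = -4.590724.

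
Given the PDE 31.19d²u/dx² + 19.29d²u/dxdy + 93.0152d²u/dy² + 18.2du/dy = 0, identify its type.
The second-order coefficients are A = 31.19, B = 19.29, C = 93.0152. Since B² - 4AC = -11232.472252 < 0, this is an elliptic PDE.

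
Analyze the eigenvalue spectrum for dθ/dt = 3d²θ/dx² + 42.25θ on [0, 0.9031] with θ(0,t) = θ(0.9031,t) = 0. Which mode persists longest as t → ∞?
Eigenvalues: λₙ = 3n²π²/0.9031² - 42.25.
First three modes:
  n=1: λ₁ = 3π²/0.9031² - 42.25 ≈ -5.946
  n=2: λ₂ = 12π²/0.9031² - 42.25 ≈ 102.964
  n=3: λ₃ = 27π²/0.9031² - 42.25 ≈ 284.482
Since 3π²/0.9031² ≈ 36.304 < 42.25, λ₁ < 0.
The n=1 mode grows fastest (−λₙ is largest for n=1) → dominates.
Asymptotic: θ ~ c₁ sin(πx/0.9031) e^{5.946t} (exponential growth at rate −λ₁ ≈ 5.946).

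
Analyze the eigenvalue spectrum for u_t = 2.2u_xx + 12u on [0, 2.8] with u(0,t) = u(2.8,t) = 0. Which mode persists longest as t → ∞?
Eigenvalues: λₙ = 2.2n²π²/2.8² - 12.
First three modes:
  n=1: λ₁ = 2.2π²/2.8² - 12 ≈ -9.23
  n=2: λ₂ = 8.8π²/2.8² - 12 ≈ -0.922
  n=3: λ₃ = 19.8π²/2.8² - 12 ≈ 12.926
Since 2.2π²/2.8² ≈ 2.77 < 12, λ₁ < 0.
The n=1 mode grows fastest (−λₙ is largest for n=1) → dominates.
Asymptotic: u ~ c₁ sin(πx/2.8) e^{9.23t} (exponential growth at rate −λ₁ ≈ 9.23).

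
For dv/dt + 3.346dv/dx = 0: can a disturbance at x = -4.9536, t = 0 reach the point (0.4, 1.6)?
Yes. The characteristic through (0.4, 1.6) passes through x = -4.9536.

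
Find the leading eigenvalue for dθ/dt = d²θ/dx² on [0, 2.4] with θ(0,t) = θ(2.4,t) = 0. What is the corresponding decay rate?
Eigenvalues: λₙ = n²π²/2.4².
First three modes:
  n=1: λ₁ = π²/2.4² ≈ 1.713
  n=2: λ₂ = 4π²/2.4² ≈ 6.854 (4× faster decay)
  n=3: λ₃ = 9π²/2.4² ≈ 15.421 (9× faster decay)
As t → ∞, higher modes decay exponentially faster. The n=1 mode dominates: θ ~ c₁ sin(πx/2.4) e^{-λ₁t}.
Decay rate: λ₁ = π²/2.4² ≈ 1.713.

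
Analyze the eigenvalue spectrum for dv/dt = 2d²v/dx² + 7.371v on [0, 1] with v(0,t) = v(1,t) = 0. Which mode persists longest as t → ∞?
Eigenvalues: λₙ = 2n²π²/1² - 7.371.
First three modes:
  n=1: λ₁ = 2π² - 7.371 ≈ 12.368
  n=2: λ₂ = 8π² - 7.371 ≈ 71.586
  n=3: λ₃ = 18π² - 7.371 ≈ 170.282
Since 2π² ≈ 19.739 > 7.371, all λₙ > 0.
The n=1 mode decays slowest → dominates as t → ∞.
Asymptotic: v ~ c₁ sin(πx/1) e^{-λ₁t} with decay rate λ₁ ≈ 12.368.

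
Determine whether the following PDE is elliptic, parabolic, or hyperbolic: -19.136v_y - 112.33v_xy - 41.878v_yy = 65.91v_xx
Rewriting in standard form: -65.91v_xx - 112.33v_xy - 41.878v_yy - 19.136v_y = 0. Coefficients: A = -65.91, B = -112.33, C = -41.878. B² - 4AC = 1577.31298, which is positive, so the equation is hyperbolic.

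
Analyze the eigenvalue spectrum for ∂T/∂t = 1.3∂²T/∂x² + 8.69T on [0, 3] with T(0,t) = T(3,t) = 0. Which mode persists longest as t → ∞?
Eigenvalues: λₙ = 1.3n²π²/3² - 8.69.
First three modes:
  n=1: λ₁ = 1.3π²/3² - 8.69 ≈ -7.264
  n=2: λ₂ = 5.2π²/3² - 8.69 ≈ -2.988
  n=3: λ₃ = 11.7π²/3² - 8.69 ≈ 4.14
Since 1.3π²/3² ≈ 1.426 < 8.69, λ₁ < 0.
The n=1 mode grows fastest (−λₙ is largest for n=1) → dominates.
Asymptotic: T ~ c₁ sin(πx/3) e^{7.264t} (exponential growth at rate −λ₁ ≈ 7.264).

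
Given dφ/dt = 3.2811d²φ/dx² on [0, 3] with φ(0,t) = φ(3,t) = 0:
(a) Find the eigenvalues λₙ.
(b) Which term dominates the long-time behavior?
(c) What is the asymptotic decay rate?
Eigenvalues: λₙ = 3.2811n²π²/3².
First three modes:
  n=1: λ₁ = 3.2811π²/3² ≈ 3.598
  n=2: λ₂ = 13.1244π²/3² ≈ 14.393 (4× faster decay)
  n=3: λ₃ = 29.5299π²/3² ≈ 32.383 (9× faster decay)
As t → ∞, higher modes decay exponentially faster. The n=1 mode dominates: φ ~ c₁ sin(πx/3) e^{-λ₁t}.
Decay rate: λ₁ = 3.2811π²/3² ≈ 3.598.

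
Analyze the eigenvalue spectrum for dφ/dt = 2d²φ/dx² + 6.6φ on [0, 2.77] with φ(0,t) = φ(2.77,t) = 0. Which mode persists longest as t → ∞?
Eigenvalues: λₙ = 2n²π²/2.77² - 6.6.
First three modes:
  n=1: λ₁ = 2π²/2.77² - 6.6 ≈ -4.027
  n=2: λ₂ = 8π²/2.77² - 6.6 ≈ 3.69
  n=3: λ₃ = 18π²/2.77² - 6.6 ≈ 16.553
Since 2π²/2.77² ≈ 2.573 < 6.6, λ₁ < 0.
The n=1 mode grows fastest (−λₙ is largest for n=1) → dominates.
Asymptotic: φ ~ c₁ sin(πx/2.77) e^{4.027t} (exponential growth at rate −λ₁ ≈ 4.027).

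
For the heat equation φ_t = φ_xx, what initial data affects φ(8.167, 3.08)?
The entire real line. The heat equation has infinite propagation speed: any initial disturbance instantly affects all points (though exponentially small far away).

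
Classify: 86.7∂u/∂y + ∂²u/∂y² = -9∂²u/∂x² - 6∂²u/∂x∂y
Rewriting in standard form: 9∂²u/∂x² + 6∂²u/∂x∂y + ∂²u/∂y² + 86.7∂u/∂y = 0. Parabolic (discriminant = 0).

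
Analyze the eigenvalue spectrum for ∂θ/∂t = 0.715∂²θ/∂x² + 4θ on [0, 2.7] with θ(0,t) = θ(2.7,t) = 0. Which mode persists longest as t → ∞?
Eigenvalues: λₙ = 0.715n²π²/2.7² - 4.
First three modes:
  n=1: λ₁ = 0.715π²/2.7² - 4 ≈ -3.032
  n=2: λ₂ = 2.86π²/2.7² - 4 ≈ -0.128
  n=3: λ₃ = 6.435π²/2.7² - 4 ≈ 4.712
Since 0.715π²/2.7² ≈ 0.968 < 4, λ₁ < 0.
The n=1 mode grows fastest (−λₙ is largest for n=1) → dominates.
Asymptotic: θ ~ c₁ sin(πx/2.7) e^{3.032t} (exponential growth at rate −λ₁ ≈ 3.032).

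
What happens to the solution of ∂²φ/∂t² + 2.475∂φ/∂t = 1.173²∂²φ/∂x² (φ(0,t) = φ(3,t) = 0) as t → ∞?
φ → 0. Damping (γ=2.475) dissipates energy; oscillations decay exponentially.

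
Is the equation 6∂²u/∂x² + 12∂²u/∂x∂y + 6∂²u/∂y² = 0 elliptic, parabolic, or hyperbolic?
Computing B² - 4AC with A = 6, B = 12, C = 6: discriminant = 0 (zero). Answer: parabolic.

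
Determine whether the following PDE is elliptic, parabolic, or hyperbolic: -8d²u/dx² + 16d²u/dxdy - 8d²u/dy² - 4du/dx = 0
Coefficients: A = -8, B = 16, C = -8. B² - 4AC = 0, which is zero, so the equation is parabolic.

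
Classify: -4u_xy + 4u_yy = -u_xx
Rewriting in standard form: u_xx - 4u_xy + 4u_yy = 0. Parabolic (discriminant = 0).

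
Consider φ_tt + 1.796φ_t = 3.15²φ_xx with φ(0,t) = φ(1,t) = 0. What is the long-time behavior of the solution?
As t → ∞, φ → 0. Damping (γ=1.796) dissipates energy; oscillations decay exponentially.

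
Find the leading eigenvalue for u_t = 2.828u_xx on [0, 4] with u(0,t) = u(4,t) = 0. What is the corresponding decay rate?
Eigenvalues: λₙ = 2.828n²π²/4².
First three modes:
  n=1: λ₁ = 2.828π²/4² ≈ 1.744
  n=2: λ₂ = 11.312π²/4² ≈ 6.978 (4× faster decay)
  n=3: λ₃ = 25.452π²/4² ≈ 15.7 (9× faster decay)
As t → ∞, higher modes decay exponentially faster. The n=1 mode dominates: u ~ c₁ sin(πx/4) e^{-λ₁t}.
Decay rate: λ₁ = 2.828π²/4² ≈ 1.744.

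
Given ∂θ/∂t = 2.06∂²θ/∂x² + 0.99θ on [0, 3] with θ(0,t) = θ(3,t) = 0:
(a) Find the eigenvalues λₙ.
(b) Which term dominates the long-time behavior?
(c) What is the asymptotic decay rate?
Eigenvalues: λₙ = 2.06n²π²/3² - 0.99.
First three modes:
  n=1: λ₁ = 2.06π²/3² - 0.99 ≈ 1.269
  n=2: λ₂ = 8.24π²/3² - 0.99 ≈ 8.046
  n=3: λ₃ = 18.54π²/3² - 0.99 ≈ 19.341
Since 2.06π²/3² ≈ 2.259 > 0.99, all λₙ > 0.
The n=1 mode decays slowest → dominates as t → ∞.
Asymptotic: θ ~ c₁ sin(πx/3) e^{-λ₁t} with decay rate λ₁ ≈ 1.269.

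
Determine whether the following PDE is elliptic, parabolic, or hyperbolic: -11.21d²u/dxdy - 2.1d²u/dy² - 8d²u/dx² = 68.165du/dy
Rewriting in standard form: -8d²u/dx² - 11.21d²u/dxdy - 2.1d²u/dy² - 68.165du/dy = 0. Coefficients: A = -8, B = -11.21, C = -2.1. B² - 4AC = 58.4641, which is positive, so the equation is hyperbolic.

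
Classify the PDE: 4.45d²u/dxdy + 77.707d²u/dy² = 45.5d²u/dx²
Rewriting in standard form: -45.5d²u/dx² + 4.45d²u/dxdy + 77.707d²u/dy² = 0. A = -45.5, B = 4.45, C = 77.707. Discriminant B² - 4AC = 14162.4765. Since 14162.4765 > 0, hyperbolic.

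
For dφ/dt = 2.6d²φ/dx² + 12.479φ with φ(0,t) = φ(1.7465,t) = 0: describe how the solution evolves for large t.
φ grows unboundedly. Reaction dominates diffusion (r=12.479 > κπ²/L²≈8.41); solution grows exponentially.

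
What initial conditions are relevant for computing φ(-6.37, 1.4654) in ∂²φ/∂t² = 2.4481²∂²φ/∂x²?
Domain of dependence: [-9.95744574, -2.78255426]. Signals travel at speed 2.4481, so data within |x - -6.37| ≤ 2.4481·1.4654 = 3.58744574 can reach the point.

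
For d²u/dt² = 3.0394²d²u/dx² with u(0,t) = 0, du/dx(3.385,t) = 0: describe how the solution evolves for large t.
u oscillates (no decay). Energy is conserved; the solution oscillates indefinitely as standing waves.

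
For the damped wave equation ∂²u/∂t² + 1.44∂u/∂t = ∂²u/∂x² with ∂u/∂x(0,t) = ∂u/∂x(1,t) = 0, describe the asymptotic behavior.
u → constant (steady state). Damping (γ=1.44) dissipates the nonconstant modes; with Neumann BCs the spatial average obeys M''+γM'=0 and tends to a finite limit.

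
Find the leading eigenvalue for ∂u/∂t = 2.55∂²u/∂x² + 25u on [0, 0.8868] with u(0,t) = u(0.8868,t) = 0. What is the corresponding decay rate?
Eigenvalues: λₙ = 2.55n²π²/0.8868² - 25.
First three modes:
  n=1: λ₁ = 2.55π²/0.8868² - 25 ≈ 7.003
  n=2: λ₂ = 10.2π²/0.8868² - 25 ≈ 103.011
  n=3: λ₃ = 22.95π²/0.8868² - 25 ≈ 263.026
Since 2.55π²/0.8868² ≈ 32.003 > 25, all λₙ > 0.
The n=1 mode decays slowest → dominates as t → ∞.
Asymptotic: u ~ c₁ sin(πx/0.8868) e^{-λ₁t} with decay rate λ₁ ≈ 7.003.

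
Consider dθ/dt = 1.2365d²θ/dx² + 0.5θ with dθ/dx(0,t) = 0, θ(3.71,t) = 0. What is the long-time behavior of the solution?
As t → ∞, θ grows unboundedly. Reaction dominates diffusion (r=0.5 > κπ²/(4L²)≈0.22); solution grows exponentially.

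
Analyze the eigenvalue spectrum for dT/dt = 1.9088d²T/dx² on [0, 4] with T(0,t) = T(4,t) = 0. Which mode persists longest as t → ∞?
Eigenvalues: λₙ = 1.9088n²π²/4².
First three modes:
  n=1: λ₁ = 1.9088π²/4² ≈ 1.177
  n=2: λ₂ = 7.6352π²/4² ≈ 4.71 (4× faster decay)
  n=3: λ₃ = 17.1792π²/4² ≈ 10.597 (9× faster decay)
As t → ∞, higher modes decay exponentially faster. The n=1 mode dominates: T ~ c₁ sin(πx/4) e^{-λ₁t}.
Decay rate: λ₁ = 1.9088π²/4² ≈ 1.177.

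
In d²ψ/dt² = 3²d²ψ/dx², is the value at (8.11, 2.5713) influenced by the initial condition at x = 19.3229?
No. The domain of dependence is [0.3961, 15.8239], and 19.3229 is outside this interval.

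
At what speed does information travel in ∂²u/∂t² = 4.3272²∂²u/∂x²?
Speed = 4.3272. Information travels along characteristics x = x₀ ± 4.3272t.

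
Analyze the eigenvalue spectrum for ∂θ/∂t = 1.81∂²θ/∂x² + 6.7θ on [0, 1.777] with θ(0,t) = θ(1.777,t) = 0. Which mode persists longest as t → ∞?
Eigenvalues: λₙ = 1.81n²π²/1.777² - 6.7.
First three modes:
  n=1: λ₁ = 1.81π²/1.777² - 6.7 ≈ -1.043
  n=2: λ₂ = 7.24π²/1.777² - 6.7 ≈ 15.929
  n=3: λ₃ = 16.29π²/1.777² - 6.7 ≈ 44.215
Since 1.81π²/1.777² ≈ 5.657 < 6.7, λ₁ < 0.
The n=1 mode grows fastest (−λₙ is largest for n=1) → dominates.
Asymptotic: θ ~ c₁ sin(πx/1.777) e^{1.043t} (exponential growth at rate −λ₁ ≈ 1.043).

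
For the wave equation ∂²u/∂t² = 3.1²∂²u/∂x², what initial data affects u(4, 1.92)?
Domain of dependence: [-1.952, 9.952]. Signals travel at speed 3.1, so data within |x - 4| ≤ 3.1·1.92 = 5.952 can reach the point.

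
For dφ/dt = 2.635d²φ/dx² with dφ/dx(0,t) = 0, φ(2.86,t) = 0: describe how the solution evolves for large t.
φ → 0. Heat escapes through the Dirichlet boundary.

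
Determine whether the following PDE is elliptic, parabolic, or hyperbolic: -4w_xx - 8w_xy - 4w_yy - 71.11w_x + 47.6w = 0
Coefficients: A = -4, B = -8, C = -4. B² - 4AC = 0, which is zero, so the equation is parabolic.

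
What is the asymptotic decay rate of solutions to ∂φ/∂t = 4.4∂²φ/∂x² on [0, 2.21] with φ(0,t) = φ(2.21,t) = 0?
Eigenvalues: λₙ = 4.4n²π²/2.21².
First three modes:
  n=1: λ₁ = 4.4π²/2.21² ≈ 8.891
  n=2: λ₂ = 17.6π²/2.21² ≈ 35.565 (4× faster decay)
  n=3: λ₃ = 39.6π²/2.21² ≈ 80.022 (9× faster decay)
As t → ∞, higher modes decay exponentially faster. The n=1 mode dominates: φ ~ c₁ sin(πx/2.21) e^{-λ₁t}.
Decay rate: λ₁ = 4.4π²/2.21² ≈ 8.891.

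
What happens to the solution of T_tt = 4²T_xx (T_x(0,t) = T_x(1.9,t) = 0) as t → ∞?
T oscillates about a mean that drifts linearly in t (generically unbounded; no decay). There is no damping, so the nonconstant modes persist as standing waves (energy conserved, no decay). But with Neumann conditions at both ends the constant mode has eigenvalue 0: the spatial mean M(t) of T satisfies M'' = 0, so M(t) = M(0) + M'(0)·t. Unless the initial velocity has zero mean (∫T_t(x,0)dx = 0), the solution grows linearly in t (unbounded, though not exponentially); if it does have zero mean, the solution stays bounded and simply oscillates.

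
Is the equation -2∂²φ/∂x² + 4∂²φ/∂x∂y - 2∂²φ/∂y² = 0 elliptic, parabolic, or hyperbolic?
Computing B² - 4AC with A = -2, B = 4, C = -2: discriminant = 0 (zero). Answer: parabolic.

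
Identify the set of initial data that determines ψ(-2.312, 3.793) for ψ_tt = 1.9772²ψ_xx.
Domain of dependence: [-9.8115196, 5.1875196]. Signals travel at speed 1.9772, so data within |x - -2.312| ≤ 1.9772·3.793 = 7.4995196 can reach the point.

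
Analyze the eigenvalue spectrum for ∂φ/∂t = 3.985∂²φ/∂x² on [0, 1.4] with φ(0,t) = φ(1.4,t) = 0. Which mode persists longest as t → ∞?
Eigenvalues: λₙ = 3.985n²π²/1.4².
First three modes:
  n=1: λ₁ = 3.985π²/1.4² ≈ 20.067
  n=2: λ₂ = 15.94π²/1.4² ≈ 80.266 (4× faster decay)
  n=3: λ₃ = 35.865π²/1.4² ≈ 180.599 (9× faster decay)
As t → ∞, higher modes decay exponentially faster. The n=1 mode dominates: φ ~ c₁ sin(πx/1.4) e^{-λ₁t}.
Decay rate: λ₁ = 3.985π²/1.4² ≈ 20.067.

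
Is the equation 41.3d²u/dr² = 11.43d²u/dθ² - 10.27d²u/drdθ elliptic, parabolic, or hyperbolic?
Rewriting in standard form: 41.3d²u/dr² + 10.27d²u/drdθ - 11.43d²u/dθ² = 0. Computing B² - 4AC with A = 41.3, B = 10.27, C = -11.43: discriminant = 1993.7089 (positive). Answer: hyperbolic.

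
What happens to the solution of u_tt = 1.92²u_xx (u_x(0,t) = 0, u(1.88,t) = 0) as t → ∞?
u oscillates (no decay). Energy is conserved; the solution oscillates indefinitely as standing waves.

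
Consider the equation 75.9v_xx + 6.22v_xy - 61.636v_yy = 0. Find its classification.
Hyperbolic. (A = 75.9, B = 6.22, C = -61.636 gives B² - 4AC = 18751.378.)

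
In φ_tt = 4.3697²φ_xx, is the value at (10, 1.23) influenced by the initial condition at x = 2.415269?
No. The domain of dependence is [4.625269, 15.374731], and 2.415269 is outside this interval.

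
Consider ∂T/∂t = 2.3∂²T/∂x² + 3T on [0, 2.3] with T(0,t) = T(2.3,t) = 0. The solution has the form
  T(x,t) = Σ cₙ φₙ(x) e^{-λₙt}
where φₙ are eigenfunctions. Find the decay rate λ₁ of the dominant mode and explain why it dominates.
Eigenvalues: λₙ = 2.3n²π²/2.3² - 3.
First three modes:
  n=1: λ₁ = 2.3π²/2.3² - 3 ≈ 1.291
  n=2: λ₂ = 9.2π²/2.3² - 3 ≈ 14.165
  n=3: λ₃ = 20.7π²/2.3² - 3 ≈ 35.62
Since 2.3π²/2.3² ≈ 4.291 > 3, all λₙ > 0.
The n=1 mode decays slowest → dominates as t → ∞.
Asymptotic: T ~ c₁ sin(πx/2.3) e^{-λ₁t} with decay rate λ₁ ≈ 1.291.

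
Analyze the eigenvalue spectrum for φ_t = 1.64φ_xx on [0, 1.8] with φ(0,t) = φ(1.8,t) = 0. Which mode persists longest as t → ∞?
Eigenvalues: λₙ = 1.64n²π²/1.8².
First three modes:
  n=1: λ₁ = 1.64π²/1.8² ≈ 4.996
  n=2: λ₂ = 6.56π²/1.8² ≈ 19.983 (4× faster decay)
  n=3: λ₃ = 14.76π²/1.8² ≈ 44.962 (9× faster decay)
As t → ∞, higher modes decay exponentially faster. The n=1 mode dominates: φ ~ c₁ sin(πx/1.8) e^{-λ₁t}.
Decay rate: λ₁ = 1.64π²/1.8² ≈ 4.996.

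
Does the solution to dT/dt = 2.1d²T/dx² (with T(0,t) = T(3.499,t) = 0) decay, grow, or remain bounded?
T → 0. Heat diffuses out through both boundaries.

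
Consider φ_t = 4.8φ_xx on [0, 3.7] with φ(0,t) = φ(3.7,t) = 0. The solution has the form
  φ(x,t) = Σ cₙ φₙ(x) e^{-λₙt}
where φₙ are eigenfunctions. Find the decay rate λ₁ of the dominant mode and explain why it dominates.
Eigenvalues: λₙ = 4.8n²π²/3.7².
First three modes:
  n=1: λ₁ = 4.8π²/3.7² ≈ 3.46
  n=2: λ₂ = 19.2π²/3.7² ≈ 13.842 (4× faster decay)
  n=3: λ₃ = 43.2π²/3.7² ≈ 31.144 (9× faster decay)
As t → ∞, higher modes decay exponentially faster. The n=1 mode dominates: φ ~ c₁ sin(πx/3.7) e^{-λ₁t}.
Decay rate: λ₁ = 4.8π²/3.7² ≈ 3.46.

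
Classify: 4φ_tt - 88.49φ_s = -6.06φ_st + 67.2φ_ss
Rewriting in standard form: -67.2φ_ss + 6.06φ_st + 4φ_tt - 88.49φ_s = 0. Hyperbolic (discriminant = 1111.9236).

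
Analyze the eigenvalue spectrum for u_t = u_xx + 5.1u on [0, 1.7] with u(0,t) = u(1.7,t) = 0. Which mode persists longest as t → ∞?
Eigenvalues: λₙ = n²π²/1.7² - 5.1.
First three modes:
  n=1: λ₁ = π²/1.7² - 5.1 ≈ -1.685
  n=2: λ₂ = 4π²/1.7² - 5.1 ≈ 8.56
  n=3: λ₃ = 9π²/1.7² - 5.1 ≈ 25.636
Since π²/1.7² ≈ 3.415 < 5.1, λ₁ < 0.
The n=1 mode grows fastest (−λₙ is largest for n=1) → dominates.
Asymptotic: u ~ c₁ sin(πx/1.7) e^{1.685t} (exponential growth at rate −λ₁ ≈ 1.685).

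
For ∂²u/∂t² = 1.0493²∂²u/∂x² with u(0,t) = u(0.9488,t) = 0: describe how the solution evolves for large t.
u oscillates (no decay). Energy is conserved; the solution oscillates indefinitely as standing waves.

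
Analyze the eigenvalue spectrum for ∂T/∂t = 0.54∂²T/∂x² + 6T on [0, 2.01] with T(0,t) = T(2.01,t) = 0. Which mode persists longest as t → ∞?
Eigenvalues: λₙ = 0.54n²π²/2.01² - 6.
First three modes:
  n=1: λ₁ = 0.54π²/2.01² - 6 ≈ -4.681
  n=2: λ₂ = 2.16π²/2.01² - 6 ≈ -0.723
  n=3: λ₃ = 4.86π²/2.01² - 6 ≈ 5.873
Since 0.54π²/2.01² ≈ 1.319 < 6, λ₁ < 0.
The n=1 mode grows fastest (−λₙ is largest for n=1) → dominates.
Asymptotic: T ~ c₁ sin(πx/2.01) e^{4.681t} (exponential growth at rate −λ₁ ≈ 4.681).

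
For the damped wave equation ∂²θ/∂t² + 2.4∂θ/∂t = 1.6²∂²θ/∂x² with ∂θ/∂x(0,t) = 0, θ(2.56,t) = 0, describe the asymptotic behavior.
θ → 0. Damping (γ=2.4) dissipates energy; oscillations decay exponentially.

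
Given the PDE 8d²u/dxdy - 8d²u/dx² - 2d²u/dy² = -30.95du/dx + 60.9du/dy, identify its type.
Rewriting in standard form: -8d²u/dx² + 8d²u/dxdy - 2d²u/dy² + 30.95du/dx - 60.9du/dy = 0. The second-order coefficients are A = -8, B = 8, C = -2. Since B² - 4AC = 0 = 0, this is a parabolic PDE.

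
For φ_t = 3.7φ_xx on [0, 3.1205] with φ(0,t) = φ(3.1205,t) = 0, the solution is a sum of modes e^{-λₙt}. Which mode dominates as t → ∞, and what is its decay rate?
Eigenvalues: λₙ = 3.7n²π²/3.1205².
First three modes:
  n=1: λ₁ = 3.7π²/3.1205² ≈ 3.75
  n=2: λ₂ = 14.8π²/3.1205² ≈ 15.001 (4× faster decay)
  n=3: λ₃ = 33.3π²/3.1205² ≈ 33.752 (9× faster decay)
As t → ∞, higher modes decay exponentially faster. The n=1 mode dominates: φ ~ c₁ sin(πx/3.1205) e^{-λ₁t}.
Decay rate: λ₁ = 3.7π²/3.1205² ≈ 3.75.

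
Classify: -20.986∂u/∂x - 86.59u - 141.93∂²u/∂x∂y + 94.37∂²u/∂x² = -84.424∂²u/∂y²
Rewriting in standard form: 94.37∂²u/∂x² - 141.93∂²u/∂x∂y + 84.424∂²u/∂y² - 20.986∂u/∂x - 86.59u = 0. Elliptic (discriminant = -11724.24662).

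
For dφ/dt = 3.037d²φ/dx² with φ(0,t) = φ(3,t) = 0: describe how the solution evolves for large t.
φ → 0. Heat diffuses out through both boundaries.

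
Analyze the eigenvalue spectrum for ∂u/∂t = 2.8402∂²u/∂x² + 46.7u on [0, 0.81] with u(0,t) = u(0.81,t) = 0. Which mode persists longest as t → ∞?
Eigenvalues: λₙ = 2.8402n²π²/0.81² - 46.7.
First three modes:
  n=1: λ₁ = 2.8402π²/0.81² - 46.7 ≈ -3.975
  n=2: λ₂ = 11.3608π²/0.81² - 46.7 ≈ 124.199
  n=3: λ₃ = 25.5618π²/0.81² - 46.7 ≈ 337.822
Since 2.8402π²/0.81² ≈ 42.725 < 46.7, λ₁ < 0.
The n=1 mode grows fastest (−λₙ is largest for n=1) → dominates.
Asymptotic: u ~ c₁ sin(πx/0.81) e^{3.975t} (exponential growth at rate −λ₁ ≈ 3.975).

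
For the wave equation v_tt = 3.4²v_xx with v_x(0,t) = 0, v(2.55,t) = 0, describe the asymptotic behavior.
v oscillates (no decay). Energy is conserved; the solution oscillates indefinitely as standing waves.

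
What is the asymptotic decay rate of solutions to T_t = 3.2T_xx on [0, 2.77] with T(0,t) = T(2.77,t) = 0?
Eigenvalues: λₙ = 3.2n²π²/2.77².
First three modes:
  n=1: λ₁ = 3.2π²/2.77² ≈ 4.116
  n=2: λ₂ = 12.8π²/2.77² ≈ 16.465 (4× faster decay)
  n=3: λ₃ = 28.8π²/2.77² ≈ 37.045 (9× faster decay)
As t → ∞, higher modes decay exponentially faster. The n=1 mode dominates: T ~ c₁ sin(πx/2.77) e^{-λ₁t}.
Decay rate: λ₁ = 3.2π²/2.77² ≈ 4.116.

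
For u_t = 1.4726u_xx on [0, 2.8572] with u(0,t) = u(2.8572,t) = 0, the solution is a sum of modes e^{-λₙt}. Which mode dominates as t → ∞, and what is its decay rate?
Eigenvalues: λₙ = 1.4726n²π²/2.8572².
First three modes:
  n=1: λ₁ = 1.4726π²/2.8572² ≈ 1.78
  n=2: λ₂ = 5.8904π²/2.8572² ≈ 7.121 (4× faster decay)
  n=3: λ₃ = 13.2534π²/2.8572² ≈ 16.023 (9× faster decay)
As t → ∞, higher modes decay exponentially faster. The n=1 mode dominates: u ~ c₁ sin(πx/2.8572) e^{-λ₁t}.
Decay rate: λ₁ = 1.4726π²/2.8572² ≈ 1.78.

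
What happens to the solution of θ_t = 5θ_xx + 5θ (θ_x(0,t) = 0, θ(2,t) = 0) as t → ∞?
θ grows unboundedly. Reaction dominates diffusion (r=5 > κπ²/(4L²)≈3.08); solution grows exponentially.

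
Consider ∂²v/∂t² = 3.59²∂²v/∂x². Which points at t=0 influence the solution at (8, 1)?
Domain of dependence: [4.41, 11.59]. Signals travel at speed 3.59, so data within |x - 8| ≤ 3.59·1 = 3.59 can reach the point.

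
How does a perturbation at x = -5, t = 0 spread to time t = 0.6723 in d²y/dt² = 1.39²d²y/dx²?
Domain of influence: [-5.934497, -4.065503]. Data at x = -5 spreads outward at speed 1.39.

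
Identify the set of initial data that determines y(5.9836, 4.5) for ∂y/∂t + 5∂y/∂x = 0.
A single point: x = -16.5164. The characteristic through (5.9836, 4.5) is x - 5t = const, so x = 5.9836 - 5·4.5 = -16.5164.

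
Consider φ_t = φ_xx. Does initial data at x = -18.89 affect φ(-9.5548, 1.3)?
Yes, for any finite x. The heat equation has infinite propagation speed, so all initial data affects all points at any t > 0.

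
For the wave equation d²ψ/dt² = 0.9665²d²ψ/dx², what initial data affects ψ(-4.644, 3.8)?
Domain of dependence: [-8.3167, -0.9713]. Signals travel at speed 0.9665, so data within |x - -4.644| ≤ 0.9665·3.8 = 3.6727 can reach the point.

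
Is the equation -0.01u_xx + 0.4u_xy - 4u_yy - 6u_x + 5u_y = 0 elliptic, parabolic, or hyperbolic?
Computing B² - 4AC with A = -0.01, B = 0.4, C = -4: discriminant = 0 (zero). Answer: parabolic.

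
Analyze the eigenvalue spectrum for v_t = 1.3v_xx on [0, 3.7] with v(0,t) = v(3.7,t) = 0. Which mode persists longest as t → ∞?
Eigenvalues: λₙ = 1.3n²π²/3.7².
First three modes:
  n=1: λ₁ = 1.3π²/3.7² ≈ 0.937
  n=2: λ₂ = 5.2π²/3.7² ≈ 3.749 (4× faster decay)
  n=3: λ₃ = 11.7π²/3.7² ≈ 8.435 (9× faster decay)
As t → ∞, higher modes decay exponentially faster. The n=1 mode dominates: v ~ c₁ sin(πx/3.7) e^{-λ₁t}.
Decay rate: λ₁ = 1.3π²/3.7² ≈ 0.937.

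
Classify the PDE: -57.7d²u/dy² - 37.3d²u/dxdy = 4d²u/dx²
Rewriting in standard form: -4d²u/dx² - 37.3d²u/dxdy - 57.7d²u/dy² = 0. A = -4, B = -37.3, C = -57.7. Discriminant B² - 4AC = 468.09. Since 468.09 > 0, hyperbolic.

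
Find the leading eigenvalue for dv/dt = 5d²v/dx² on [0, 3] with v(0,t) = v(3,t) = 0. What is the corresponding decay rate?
Eigenvalues: λₙ = 5n²π²/3².
First three modes:
  n=1: λ₁ = 5π²/3² ≈ 5.483
  n=2: λ₂ = 20π²/3² ≈ 21.932 (4× faster decay)
  n=3: λ₃ = 45π²/3² ≈ 49.348 (9× faster decay)
As t → ∞, higher modes decay exponentially faster. The n=1 mode dominates: v ~ c₁ sin(πx/3) e^{-λ₁t}.
Decay rate: λ₁ = 5π²/3² ≈ 5.483.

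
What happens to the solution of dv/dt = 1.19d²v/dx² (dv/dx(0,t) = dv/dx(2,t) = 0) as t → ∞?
v → constant (steady state). Heat is conserved (no flux at boundaries); solution approaches the spatial average.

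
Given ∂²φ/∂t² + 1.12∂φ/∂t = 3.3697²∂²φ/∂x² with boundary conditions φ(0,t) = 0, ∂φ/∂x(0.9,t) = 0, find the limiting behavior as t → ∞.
φ → 0. Damping (γ=1.12) dissipates energy; oscillations decay exponentially.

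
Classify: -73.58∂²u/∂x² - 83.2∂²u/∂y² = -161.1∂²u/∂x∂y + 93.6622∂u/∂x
Rewriting in standard form: -73.58∂²u/∂x² + 161.1∂²u/∂x∂y - 83.2∂²u/∂y² - 93.6622∂u/∂x = 0. Hyperbolic (discriminant = 1465.786).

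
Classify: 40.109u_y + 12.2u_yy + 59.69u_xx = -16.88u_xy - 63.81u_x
Rewriting in standard form: 59.69u_xx + 16.88u_xy + 12.2u_yy + 63.81u_x + 40.109u_y = 0. Elliptic (discriminant = -2627.9376).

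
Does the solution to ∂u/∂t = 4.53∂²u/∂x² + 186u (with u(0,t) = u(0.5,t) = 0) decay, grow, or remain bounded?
u grows unboundedly. Reaction dominates diffusion (r=186 > κπ²/L²≈178.84); solution grows exponentially.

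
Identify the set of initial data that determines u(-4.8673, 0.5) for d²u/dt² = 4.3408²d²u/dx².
Domain of dependence: [-7.0377, -2.6969]. Signals travel at speed 4.3408, so data within |x - -4.8673| ≤ 4.3408·0.5 = 2.1704 can reach the point.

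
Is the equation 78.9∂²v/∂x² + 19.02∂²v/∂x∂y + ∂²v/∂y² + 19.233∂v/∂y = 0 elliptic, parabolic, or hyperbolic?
Computing B² - 4AC with A = 78.9, B = 19.02, C = 1: discriminant = 46.1604 (positive). Answer: hyperbolic.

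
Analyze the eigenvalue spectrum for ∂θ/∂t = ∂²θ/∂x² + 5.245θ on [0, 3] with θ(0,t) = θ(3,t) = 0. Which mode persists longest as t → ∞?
Eigenvalues: λₙ = n²π²/3² - 5.245.
First three modes:
  n=1: λ₁ = π²/3² - 5.245 ≈ -4.148
  n=2: λ₂ = 4π²/3² - 5.245 ≈ -0.859
  n=3: λ₃ = 9π²/3² - 5.245 ≈ 4.625
Since π²/3² ≈ 1.097 < 5.245, λ₁ < 0.
The n=1 mode grows fastest (−λₙ is largest for n=1) → dominates.
Asymptotic: θ ~ c₁ sin(πx/3) e^{4.148t} (exponential growth at rate −λ₁ ≈ 4.148).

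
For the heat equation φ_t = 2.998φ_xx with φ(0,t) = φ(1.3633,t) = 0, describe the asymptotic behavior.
φ → 0. Heat diffuses out through both boundaries.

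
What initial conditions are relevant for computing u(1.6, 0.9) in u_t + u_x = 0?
A single point: x = 0.7. The characteristic through (1.6, 0.9) is x - 1t = const, so x = 1.6 - 1·0.9 = 0.7.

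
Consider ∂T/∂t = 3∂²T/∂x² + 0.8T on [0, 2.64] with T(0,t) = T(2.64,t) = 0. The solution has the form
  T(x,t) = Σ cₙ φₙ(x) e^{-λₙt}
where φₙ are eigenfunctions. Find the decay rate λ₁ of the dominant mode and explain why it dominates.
Eigenvalues: λₙ = 3n²π²/2.64² - 0.8.
First three modes:
  n=1: λ₁ = 3π²/2.64² - 0.8 ≈ 3.448
  n=2: λ₂ = 12π²/2.64² - 0.8 ≈ 16.193
  n=3: λ₃ = 27π²/2.64² - 0.8 ≈ 37.435
Since 3π²/2.64² ≈ 4.248 > 0.8, all λₙ > 0.
The n=1 mode decays slowest → dominates as t → ∞.
Asymptotic: T ~ c₁ sin(πx/2.64) e^{-λ₁t} with decay rate λ₁ ≈ 3.448.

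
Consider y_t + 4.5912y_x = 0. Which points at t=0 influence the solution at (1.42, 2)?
A single point: x = -7.7624. The characteristic through (1.42, 2) is x - 4.5912t = const, so x = 1.42 - 4.5912·2 = -7.7624.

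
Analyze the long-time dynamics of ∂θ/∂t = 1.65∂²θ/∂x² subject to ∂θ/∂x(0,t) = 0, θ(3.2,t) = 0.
Long-time behavior: θ → 0. Heat escapes through the Dirichlet boundary.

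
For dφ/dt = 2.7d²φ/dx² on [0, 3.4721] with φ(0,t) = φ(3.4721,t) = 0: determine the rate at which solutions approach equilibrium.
Eigenvalues: λₙ = 2.7n²π²/3.4721².
First three modes:
  n=1: λ₁ = 2.7π²/3.4721² ≈ 2.21
  n=2: λ₂ = 10.8π²/3.4721² ≈ 8.842 (4× faster decay)
  n=3: λ₃ = 24.3π²/3.4721² ≈ 19.894 (9× faster decay)
As t → ∞, higher modes decay exponentially faster. The n=1 mode dominates: φ ~ c₁ sin(πx/3.4721) e^{-λ₁t}.
Decay rate: λ₁ = 2.7π²/3.4721² ≈ 2.21.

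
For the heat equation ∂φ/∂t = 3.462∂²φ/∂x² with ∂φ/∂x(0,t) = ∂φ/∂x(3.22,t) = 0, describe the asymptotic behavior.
φ → constant (steady state). Heat is conserved (no flux at boundaries); solution approaches the spatial average.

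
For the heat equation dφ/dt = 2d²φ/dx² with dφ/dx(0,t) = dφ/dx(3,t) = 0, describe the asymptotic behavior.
φ → constant (steady state). Heat is conserved (no flux at boundaries); solution approaches the spatial average.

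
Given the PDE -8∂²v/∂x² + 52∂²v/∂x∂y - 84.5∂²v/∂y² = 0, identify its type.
The second-order coefficients are A = -8, B = 52, C = -84.5. Since B² - 4AC = 0 = 0, this is a parabolic PDE.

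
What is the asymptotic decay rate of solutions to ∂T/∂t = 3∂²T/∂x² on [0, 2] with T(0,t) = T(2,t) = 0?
Eigenvalues: λₙ = 3n²π²/2².
First three modes:
  n=1: λ₁ = 3π²/2² ≈ 7.402
  n=2: λ₂ = 12π²/2² ≈ 29.609 (4× faster decay)
  n=3: λ₃ = 27π²/2² ≈ 66.62 (9× faster decay)
As t → ∞, higher modes decay exponentially faster. The n=1 mode dominates: T ~ c₁ sin(πx/2) e^{-λ₁t}.
Decay rate: λ₁ = 3π²/2² ≈ 7.402.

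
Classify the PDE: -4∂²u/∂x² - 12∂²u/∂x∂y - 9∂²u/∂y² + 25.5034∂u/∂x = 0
A = -4, B = -12, C = -9. Discriminant B² - 4AC = 0. Since 0 = 0, parabolic.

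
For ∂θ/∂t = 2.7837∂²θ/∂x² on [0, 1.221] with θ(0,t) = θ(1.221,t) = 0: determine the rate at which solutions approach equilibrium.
Eigenvalues: λₙ = 2.7837n²π²/1.221².
First three modes:
  n=1: λ₁ = 2.7837π²/1.221² ≈ 18.429
  n=2: λ₂ = 11.1348π²/1.221² ≈ 73.714 (4× faster decay)
  n=3: λ₃ = 25.0533π²/1.221² ≈ 165.857 (9× faster decay)
As t → ∞, higher modes decay exponentially faster. The n=1 mode dominates: θ ~ c₁ sin(πx/1.221) e^{-λ₁t}.
Decay rate: λ₁ = 2.7837π²/1.221² ≈ 18.429.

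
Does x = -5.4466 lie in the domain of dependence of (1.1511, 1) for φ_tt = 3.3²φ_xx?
No. The domain of dependence is [-2.1489, 4.4511], and -5.4466 is outside this interval.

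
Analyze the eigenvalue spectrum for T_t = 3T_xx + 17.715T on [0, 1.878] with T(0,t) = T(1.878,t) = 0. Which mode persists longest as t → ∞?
Eigenvalues: λₙ = 3n²π²/1.878² - 17.715.
First three modes:
  n=1: λ₁ = 3π²/1.878² - 17.715 ≈ -9.32
  n=2: λ₂ = 12π²/1.878² - 17.715 ≈ 15.866
  n=3: λ₃ = 27π²/1.878² - 17.715 ≈ 57.842
Since 3π²/1.878² ≈ 8.395 < 17.715, λ₁ < 0.
The n=1 mode grows fastest (−λₙ is largest for n=1) → dominates.
Asymptotic: T ~ c₁ sin(πx/1.878) e^{9.32t} (exponential growth at rate −λ₁ ≈ 9.32).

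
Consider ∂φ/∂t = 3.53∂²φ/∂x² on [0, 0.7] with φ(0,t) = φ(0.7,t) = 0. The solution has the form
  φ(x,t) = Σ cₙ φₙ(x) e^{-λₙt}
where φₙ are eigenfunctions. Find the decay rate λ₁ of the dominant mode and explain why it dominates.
Eigenvalues: λₙ = 3.53n²π²/0.7².
First three modes:
  n=1: λ₁ = 3.53π²/0.7² ≈ 71.101
  n=2: λ₂ = 14.12π²/0.7² ≈ 284.406 (4× faster decay)
  n=3: λ₃ = 31.77π²/0.7² ≈ 639.913 (9× faster decay)
As t → ∞, higher modes decay exponentially faster. The n=1 mode dominates: φ ~ c₁ sin(πx/0.7) e^{-λ₁t}.
Decay rate: λ₁ = 3.53π²/0.7² ≈ 71.101.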